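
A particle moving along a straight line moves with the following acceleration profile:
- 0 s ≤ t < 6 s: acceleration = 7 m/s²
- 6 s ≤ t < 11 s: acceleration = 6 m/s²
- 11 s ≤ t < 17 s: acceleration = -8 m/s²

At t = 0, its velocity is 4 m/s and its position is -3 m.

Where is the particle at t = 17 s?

764 m

On each constant-a segment, Δv = aΔt and Δx = v₀Δt + ½aΔt²; chain segment to segment.
0–6 s: v starts 4 m/s; Δx = 4·6 + ½·7·6² = 150 m; v ends 46 m/s.
6–11 s: v starts 46 m/s; Δx = 46·5 + ½·6·5² = 305 m; v ends 76 m/s.
11–17 s: v starts 76 m/s; Δx = 76·6 + ½·-8·6² = 312 m; v ends 28 m/s.
x(17) = -3 + Σ Δx = 764 m.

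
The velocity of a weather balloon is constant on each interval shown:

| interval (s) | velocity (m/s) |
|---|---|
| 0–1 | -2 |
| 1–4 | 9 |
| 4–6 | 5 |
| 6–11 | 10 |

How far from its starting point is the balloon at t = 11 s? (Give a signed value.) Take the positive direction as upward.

85 m

Displacement is the signed area under the v-t curve.
0–1 s: -2 × 1 = -2 m
1–4 s: 9 × 3 = 27 m
4–6 s: 5 × 2 = 10 m
6–11 s: 10 × 5 = 50 m
Net displacement = 85 m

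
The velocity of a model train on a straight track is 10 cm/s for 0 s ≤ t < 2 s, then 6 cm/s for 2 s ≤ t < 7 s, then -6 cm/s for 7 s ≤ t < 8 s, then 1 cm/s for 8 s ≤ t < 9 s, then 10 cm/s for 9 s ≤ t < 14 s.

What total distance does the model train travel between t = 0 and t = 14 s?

Total distance travelled is ∫|v| dt — sum the magnitudes of each area piece.
0–2 s: |10| × 2 = 20 cm
2–7 s: |6| × 5 = 30 cm
7–8 s: |-6| × 1 = 6 cm
8–9 s: |1| × 1 = 1 cm
9–14 s: |10| × 5 = 50 cm
Total distance = 107 cm

107 cm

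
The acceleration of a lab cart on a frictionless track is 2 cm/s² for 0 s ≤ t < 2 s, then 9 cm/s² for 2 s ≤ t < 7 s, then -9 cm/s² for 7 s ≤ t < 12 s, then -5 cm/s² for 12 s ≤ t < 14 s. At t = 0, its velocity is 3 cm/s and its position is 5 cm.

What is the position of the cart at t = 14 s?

On each constant-a segment, Δv = aΔt and Δx = v₀Δt + ½aΔt²; chain segment to segment.
0–2 s: v starts 3 cm/s; Δx = 3·2 + ½·2·2² = 10 cm; v ends 7 cm/s.
2–7 s: v starts 7 cm/s; Δx = 7·5 + ½·9·5² = 147.5 cm; v ends 52 cm/s.
7–12 s: v starts 52 cm/s; Δx = 52·5 + ½·-9·5² = 147.5 cm; v ends 7 cm/s.
12–14 s: v starts 7 cm/s; Δx = 7·2 + ½·-5·2² = 4 cm; v ends -3 cm/s.
x(14) = 5 + Σ Δx = 314 cm.

314 cm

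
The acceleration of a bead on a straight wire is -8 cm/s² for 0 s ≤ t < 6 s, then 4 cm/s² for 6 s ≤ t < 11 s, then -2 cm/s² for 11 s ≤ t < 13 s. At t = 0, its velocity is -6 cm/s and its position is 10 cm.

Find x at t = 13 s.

On each constant-a segment, Δv = aΔt and Δx = v₀Δt + ½aΔt²; chain segment to segment.
0–6 s: v starts -6 cm/s; Δx = -6·6 + ½·-8·6² = -180 cm; v ends -54 cm/s.
6–11 s: v starts -54 cm/s; Δx = -54·5 + ½·4·5² = -220 cm; v ends -34 cm/s.
11–13 s: v starts -34 cm/s; Δx = -34·2 + ½·-2·2² = -72 cm; v ends -38 cm/s.
x(13) = 10 + Σ Δx = -462 cm.

-462 cm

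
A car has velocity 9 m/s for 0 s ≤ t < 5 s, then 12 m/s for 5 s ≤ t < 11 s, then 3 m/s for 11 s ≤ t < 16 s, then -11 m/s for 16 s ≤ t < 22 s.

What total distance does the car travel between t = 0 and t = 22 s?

198 m

Total distance travelled is ∫|v| dt — sum the magnitudes of each area piece.
0–5 s: |9| × 5 = 45 m
5–11 s: |12| × 6 = 72 m
11–16 s: |3| × 5 = 15 m
16–22 s: |-11| × 6 = 66 m
Total distance = 198 m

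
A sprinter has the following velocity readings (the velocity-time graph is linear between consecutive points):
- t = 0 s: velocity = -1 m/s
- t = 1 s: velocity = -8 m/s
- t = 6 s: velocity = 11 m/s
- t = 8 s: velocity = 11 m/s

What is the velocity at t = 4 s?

3.4 m/s

On 1–6 s the graph is linear from -8 to 11 m/s: v(4) = -8 + (11 − -8)·(4 − 1)/(6 − 1) = 3.4 m/s.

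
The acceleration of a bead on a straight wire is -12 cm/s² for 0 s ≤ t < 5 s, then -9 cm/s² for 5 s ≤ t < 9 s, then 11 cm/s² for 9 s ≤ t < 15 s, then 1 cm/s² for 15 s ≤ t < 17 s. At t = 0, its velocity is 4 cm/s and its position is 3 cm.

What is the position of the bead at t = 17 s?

-827 cm

On each constant-a segment, Δv = aΔt and Δx = v₀Δt + ½aΔt²; chain segment to segment.
0–5 s: v starts 4 cm/s; Δx = 4·5 + ½·-12·5² = -130 cm; v ends -56 cm/s.
5–9 s: v starts -56 cm/s; Δx = -56·4 + ½·-9·4² = -296 cm; v ends -92 cm/s.
9–15 s: v starts -92 cm/s; Δx = -92·6 + ½·11·6² = -354 cm; v ends -26 cm/s.
15–17 s: v starts -26 cm/s; Δx = -26·2 + ½·1·2² = -50 cm; v ends -24 cm/s.
x(17) = 3 + Σ Δx = -827 cm.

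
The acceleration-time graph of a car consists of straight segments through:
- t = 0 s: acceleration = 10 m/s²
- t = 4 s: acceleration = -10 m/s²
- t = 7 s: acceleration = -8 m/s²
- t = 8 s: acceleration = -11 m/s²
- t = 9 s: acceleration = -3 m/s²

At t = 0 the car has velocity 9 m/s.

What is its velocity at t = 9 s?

Δv equals the area under the a-t graph; then v = v₀ + Δv.
0–4 s: ½(10 + -10)(4) = 0 m/s
4–7 s: ½(-10 + -8)(3) = -27 m/s
7–8 s: ½(-8 + -11)(1) = -9.5 m/s
8–9 s: ½(-11 + -3)(1) = -7 m/s
Δv = -43.5 m/s, so v(9) = 9 + (-43.5) = -34.5 m/s.

-34.5 m/s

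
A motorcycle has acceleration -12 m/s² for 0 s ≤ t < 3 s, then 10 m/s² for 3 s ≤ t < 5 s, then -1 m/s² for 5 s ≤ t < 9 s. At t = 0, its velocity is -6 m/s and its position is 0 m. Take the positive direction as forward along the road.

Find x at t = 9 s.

On each constant-a segment, Δv = aΔt and Δx = v₀Δt + ½aΔt²; chain segment to segment.
0–3 s: v starts -6 m/s; Δx = -6·3 + ½·-12·3² = -72 m; v ends -42 m/s.
3–5 s: v starts -42 m/s; Δx = -42·2 + ½·10·2² = -64 m; v ends -22 m/s.
5–9 s: v starts -22 m/s; Δx = -22·4 + ½·-1·4² = -96 m; v ends -26 m/s.
x(9) = 0 + Σ Δx = -232 m.

-232 m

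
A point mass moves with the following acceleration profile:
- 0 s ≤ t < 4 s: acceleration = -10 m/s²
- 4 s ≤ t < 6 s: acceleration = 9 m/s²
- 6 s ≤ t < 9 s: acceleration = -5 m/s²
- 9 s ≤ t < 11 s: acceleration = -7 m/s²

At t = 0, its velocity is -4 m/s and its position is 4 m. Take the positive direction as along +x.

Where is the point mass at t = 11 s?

-358.5 m

On each constant-a segment, Δv = aΔt and Δx = v₀Δt + ½aΔt²; chain segment to segment.
0–4 s: v starts -4 m/s; Δx = -4·4 + ½·-10·4² = -96 m; v ends -44 m/s.
4–6 s: v starts -44 m/s; Δx = -44·2 + ½·9·2² = -70 m; v ends -26 m/s.
6–9 s: v starts -26 m/s; Δx = -26·3 + ½·-5·3² = -100.5 m; v ends -41 m/s.
9–11 s: v starts -41 m/s; Δx = -41·2 + ½·-7·2² = -96 m; v ends -55 m/s.
x(11) = 4 + Σ Δx = -358.5 m.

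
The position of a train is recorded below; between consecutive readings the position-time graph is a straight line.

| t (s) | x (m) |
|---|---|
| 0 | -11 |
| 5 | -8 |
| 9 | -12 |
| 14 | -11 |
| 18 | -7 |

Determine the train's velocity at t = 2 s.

0.6 m/s

Velocity is the slope of the x-t graph on 0–5 s: (-8 − -11)/(5 − 0) = 0.6 m/s.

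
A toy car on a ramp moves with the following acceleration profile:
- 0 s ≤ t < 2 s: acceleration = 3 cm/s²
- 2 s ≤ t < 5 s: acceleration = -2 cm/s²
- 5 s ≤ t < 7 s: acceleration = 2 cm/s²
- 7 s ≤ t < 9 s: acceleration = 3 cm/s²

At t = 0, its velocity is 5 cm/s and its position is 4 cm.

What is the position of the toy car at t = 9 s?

On each constant-a segment, Δv = aΔt and Δx = v₀Δt + ½aΔt²; chain segment to segment.
0–2 s: v starts 5 cm/s; Δx = 5·2 + ½·3·2² = 16 cm; v ends 11 cm/s.
2–5 s: v starts 11 cm/s; Δx = 11·3 + ½·-2·3² = 24 cm; v ends 5 cm/s.
5–7 s: v starts 5 cm/s; Δx = 5·2 + ½·2·2² = 14 cm; v ends 9 cm/s.
7–9 s: v starts 9 cm/s; Δx = 9·2 + ½·3·2² = 24 cm; v ends 15 cm/s.
x(9) = 4 + Σ Δx = 82 cm.

82 cm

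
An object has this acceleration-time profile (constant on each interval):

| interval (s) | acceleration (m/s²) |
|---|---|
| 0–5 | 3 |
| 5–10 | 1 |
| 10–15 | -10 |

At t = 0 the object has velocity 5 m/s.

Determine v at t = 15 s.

Δv equals the area under the a-t graph; then v = v₀ + Δv.
0–5 s: 3 × 5 = 15 m/s
5–10 s: 1 × 5 = 5 m/s
10–15 s: -10 × 5 = -50 m/s
Δv = -30 m/s, so v(15) = 5 + (-30) = -25 m/s.

-25 m/s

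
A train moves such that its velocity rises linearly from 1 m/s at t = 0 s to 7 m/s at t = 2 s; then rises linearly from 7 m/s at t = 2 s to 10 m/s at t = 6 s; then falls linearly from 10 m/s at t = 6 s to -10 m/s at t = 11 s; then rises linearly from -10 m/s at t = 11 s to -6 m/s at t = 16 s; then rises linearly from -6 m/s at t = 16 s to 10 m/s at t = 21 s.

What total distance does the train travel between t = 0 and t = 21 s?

128.25 m

Total distance travelled is ∫|v| dt — sum the magnitudes of each area piece.
0–2 s: |½(1 + 7)(2)| = 8 m
2–6 s: |½(7 + 10)(4)| = 34 m
6–11 s: v = 0 at t = 8.5 s; triangle areas 12.5 + 12.5 = 25 m
11–16 s: |½(-10 + -6)(5)| = 40 m
16–21 s: v = 0 at t = 17.875 s; triangle areas 5.625 + 15.625 = 21.25 m
Total distance = 128.25 m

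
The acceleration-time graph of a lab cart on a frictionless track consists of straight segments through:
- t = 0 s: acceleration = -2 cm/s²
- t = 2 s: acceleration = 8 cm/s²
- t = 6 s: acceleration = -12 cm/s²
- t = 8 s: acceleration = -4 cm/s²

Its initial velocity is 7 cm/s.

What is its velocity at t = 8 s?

-11 cm/s

Δv equals the area under the a-t graph; then v = v₀ + Δv.
0–2 s: ½(-2 + 8)(2) = 6 cm/s
2–6 s: ½(8 + -12)(4) = -8 cm/s
6–8 s: ½(-12 + -4)(2) = -16 cm/s
Δv = -18 cm/s, so v(8) = 7 + (-18) = -11 cm/s.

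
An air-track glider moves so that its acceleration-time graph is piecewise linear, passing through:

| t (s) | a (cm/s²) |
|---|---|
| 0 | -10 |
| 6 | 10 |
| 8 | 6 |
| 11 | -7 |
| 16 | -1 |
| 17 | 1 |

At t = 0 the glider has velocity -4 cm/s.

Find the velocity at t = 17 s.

-9.5 cm/s

Δv equals the area under the a-t graph; then v = v₀ + Δv.
0–6 s: ½(-10 + 10)(6) = 0 cm/s
6–8 s: ½(10 + 6)(2) = 16 cm/s
8–11 s: ½(6 + -7)(3) = -1.5 cm/s
11–16 s: ½(-7 + -1)(5) = -20 cm/s
16–17 s: ½(-1 + 1)(1) = 0 cm/s
Δv = -5.5 cm/s, so v(17) = -4 + (-5.5) = -9.5 cm/s.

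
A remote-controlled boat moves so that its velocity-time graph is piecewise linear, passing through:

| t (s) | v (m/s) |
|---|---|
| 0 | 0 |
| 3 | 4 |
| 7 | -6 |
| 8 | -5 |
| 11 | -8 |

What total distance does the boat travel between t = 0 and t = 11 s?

41.4 m

Distance (not displacement) is the total path length: add the absolute areas under v-t.
0–3 s: |½(0 + 4)(3)| = 6 m
3–7 s: v = 0 at t = 4.6 s; triangle areas 3.2 + 7.2 = 10.4 m
7–8 s: |½(-6 + -5)(1)| = 5.5 m
8–11 s: |½(-5 + -8)(3)| = 19.5 m
Total distance = 41.4 m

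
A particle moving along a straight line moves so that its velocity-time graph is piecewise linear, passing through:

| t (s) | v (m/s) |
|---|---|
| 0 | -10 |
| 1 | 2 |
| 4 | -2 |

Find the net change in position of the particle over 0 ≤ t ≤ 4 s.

-4 m

Net displacement equals the area under the velocity-time graph (areas below the axis count negative).
0–1 s: ½(-10 + 2)(1) = -4 m
1–4 s: ½(2 + -2)(3) = 0 m
Net displacement = -4 m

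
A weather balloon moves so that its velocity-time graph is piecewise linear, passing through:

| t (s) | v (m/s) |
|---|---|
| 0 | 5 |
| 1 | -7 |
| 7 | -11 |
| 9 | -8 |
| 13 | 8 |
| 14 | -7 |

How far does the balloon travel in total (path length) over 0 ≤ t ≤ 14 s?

Distance (not displacement) is the total path length: add the absolute areas under v-t.
0–1 s: v = 0 at t = 5/12 s; triangle areas 25/24 + 49/24 = 37/12 m
1–7 s: |½(-7 + -11)(6)| = 54 m
7–9 s: |½(-11 + -8)(2)| = 19 m
9–13 s: v = 0 at t = 11 s; triangle areas 8 + 8 = 16 m
13–14 s: v = 0 at t = 203/15 s; triangle areas 32/15 + 49/30 = 113/30 m
Total distance = 95.85 m

95.85 m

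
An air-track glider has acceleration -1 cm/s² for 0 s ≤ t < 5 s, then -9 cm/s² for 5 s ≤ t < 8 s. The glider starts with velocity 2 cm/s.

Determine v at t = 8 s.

-30 cm/s

Δv equals the area under the a-t graph; then v = v₀ + Δv.
0–5 s: -1 × 5 = -5 cm/s
5–8 s: -9 × 3 = -27 cm/s
Δv = -32 cm/s, so v(8) = 2 + (-32) = -30 cm/s.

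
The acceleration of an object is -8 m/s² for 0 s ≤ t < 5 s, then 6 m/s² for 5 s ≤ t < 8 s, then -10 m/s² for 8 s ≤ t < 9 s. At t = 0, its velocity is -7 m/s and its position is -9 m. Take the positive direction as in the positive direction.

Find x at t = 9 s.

-292 m

On each constant-a segment, Δv = aΔt and Δx = v₀Δt + ½aΔt²; chain segment to segment.
0–5 s: v starts -7 m/s; Δx = -7·5 + ½·-8·5² = -135 m; v ends -47 m/s.
5–8 s: v starts -47 m/s; Δx = -47·3 + ½·6·3² = -114 m; v ends -29 m/s.
8–9 s: v starts -29 m/s; Δx = -29·1 + ½·-10·1² = -34 m; v ends -39 m/s.
x(9) = -9 + Σ Δx = -292 m.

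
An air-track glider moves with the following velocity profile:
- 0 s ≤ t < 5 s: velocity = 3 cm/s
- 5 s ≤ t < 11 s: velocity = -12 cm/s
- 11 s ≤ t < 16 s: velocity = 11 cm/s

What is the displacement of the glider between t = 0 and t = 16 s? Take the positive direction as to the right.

Displacement is the signed area under the v-t curve.
0–5 s: 3 × 5 = 15 cm
5–11 s: -12 × 6 = -72 cm
11–16 s: 11 × 5 = 55 cm
Net displacement = -2 cm

-2 cm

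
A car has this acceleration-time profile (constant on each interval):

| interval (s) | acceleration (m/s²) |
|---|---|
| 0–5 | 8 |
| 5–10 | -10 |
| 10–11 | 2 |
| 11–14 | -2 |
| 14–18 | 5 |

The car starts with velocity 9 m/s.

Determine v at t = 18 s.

Δv equals the area under the a-t graph; then v = v₀ + Δv.
0–5 s: 8 × 5 = 40 m/s
5–10 s: -10 × 5 = -50 m/s
10–11 s: 2 × 1 = 2 m/s
11–14 s: -2 × 3 = -6 m/s
14–18 s: 5 × 4 = 20 m/s
Δv = 6 m/s, so v(18) = 9 + (6) = 15 m/s.

15 m/s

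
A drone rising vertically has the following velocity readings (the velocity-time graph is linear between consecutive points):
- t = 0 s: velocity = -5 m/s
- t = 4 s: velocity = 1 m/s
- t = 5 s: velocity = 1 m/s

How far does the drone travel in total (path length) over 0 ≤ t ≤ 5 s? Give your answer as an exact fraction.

Total distance travelled is ∫|v| dt — sum the magnitudes of each area piece.
0–4 s: v = 0 at t = 10/3 s; triangle areas 25/3 + 1/3 = 26/3 m
4–5 s: |1| × 1 = 1 m
Total distance = 29/3 m

29/3 m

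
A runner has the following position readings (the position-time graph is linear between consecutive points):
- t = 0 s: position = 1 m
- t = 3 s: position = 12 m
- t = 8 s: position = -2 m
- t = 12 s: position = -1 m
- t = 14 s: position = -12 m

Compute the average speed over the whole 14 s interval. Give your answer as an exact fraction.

37/14 m/s

Average speed = (total path length)/(elapsed time); on a piecewise-linear x-t graph the path length is Σ|Δx|.
0–3 s: |Δx| = |12 − 1| = 11 m
3–8 s: |Δx| = |-2 − 12| = 14 m
8–12 s: |Δx| = |-1 − -2| = 1 m
12–14 s: |Δx| = |-12 − -1| = 11 m
Total path = 37 m; average speed = 37/14 = 37/14 m/s.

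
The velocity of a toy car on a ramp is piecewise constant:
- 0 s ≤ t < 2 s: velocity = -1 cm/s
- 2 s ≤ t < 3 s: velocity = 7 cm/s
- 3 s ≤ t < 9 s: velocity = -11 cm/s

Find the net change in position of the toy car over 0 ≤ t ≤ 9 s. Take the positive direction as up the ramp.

-61 cm

Displacement is the signed area under the v-t curve.
0–2 s: -1 × 2 = -2 cm
2–3 s: 7 × 1 = 7 cm
3–9 s: -11 × 6 = -66 cm
Net displacement = -61 cm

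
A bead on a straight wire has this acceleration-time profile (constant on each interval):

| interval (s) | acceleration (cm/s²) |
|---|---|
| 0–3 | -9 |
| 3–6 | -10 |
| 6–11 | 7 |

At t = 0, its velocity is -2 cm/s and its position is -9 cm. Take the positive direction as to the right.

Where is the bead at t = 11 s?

On each constant-a segment, Δv = aΔt and Δx = v₀Δt + ½aΔt²; chain segment to segment.
0–3 s: v starts -2 cm/s; Δx = -2·3 + ½·-9·3² = -46.5 cm; v ends -29 cm/s.
3–6 s: v starts -29 cm/s; Δx = -29·3 + ½·-10·3² = -132 cm; v ends -59 cm/s.
6–11 s: v starts -59 cm/s; Δx = -59·5 + ½·7·5² = -207.5 cm; v ends -24 cm/s.
x(11) = -9 + Σ Δx = -395 cm.

-395 cm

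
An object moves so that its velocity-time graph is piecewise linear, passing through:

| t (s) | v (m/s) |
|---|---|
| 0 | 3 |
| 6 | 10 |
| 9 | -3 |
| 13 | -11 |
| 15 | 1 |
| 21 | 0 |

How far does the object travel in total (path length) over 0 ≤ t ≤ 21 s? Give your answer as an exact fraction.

Total distance travelled is ∫|v| dt — sum the magnitudes of each area piece.
0–6 s: |½(3 + 10)(6)| = 39 m
6–9 s: v = 0 at t = 108/13 s; triangle areas 150/13 + 27/26 = 327/26 m
9–13 s: |½(-3 + -11)(4)| = 28 m
13–15 s: v = 0 at t = 89/6 s; triangle areas 121/12 + 1/12 = 61/6 m
15–21 s: |½(1 + 0)(6)| = 3 m
Total distance = 3617/39 m

3617/39 m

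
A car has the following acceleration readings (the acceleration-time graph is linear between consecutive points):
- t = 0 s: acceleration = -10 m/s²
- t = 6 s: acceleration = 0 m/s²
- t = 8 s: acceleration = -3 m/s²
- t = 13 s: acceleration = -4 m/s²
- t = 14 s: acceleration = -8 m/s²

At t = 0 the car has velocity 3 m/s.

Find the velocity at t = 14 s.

-53.5 m/s

Δv equals the area under the a-t graph; then v = v₀ + Δv.
0–6 s: ½(-10 + 0)(6) = -30 m/s
6–8 s: ½(0 + -3)(2) = -3 m/s
8–13 s: ½(-3 + -4)(5) = -17.5 m/s
13–14 s: ½(-4 + -8)(1) = -6 m/s
Δv = -56.5 m/s, so v(14) = 3 + (-56.5) = -53.5 m/s.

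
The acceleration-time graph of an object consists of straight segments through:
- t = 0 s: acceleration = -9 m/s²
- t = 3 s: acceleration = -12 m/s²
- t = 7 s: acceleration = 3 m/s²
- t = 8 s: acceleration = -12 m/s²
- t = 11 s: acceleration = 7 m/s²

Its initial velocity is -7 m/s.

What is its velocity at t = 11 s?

Δv equals the area under the a-t graph; then v = v₀ + Δv.
0–3 s: ½(-9 + -12)(3) = -31.5 m/s
3–7 s: ½(-12 + 3)(4) = -18 m/s
7–8 s: ½(3 + -12)(1) = -4.5 m/s
8–11 s: ½(-12 + 7)(3) = -7.5 m/s
Δv = -61.5 m/s, so v(11) = -7 + (-61.5) = -68.5 m/s.

-68.5 m/s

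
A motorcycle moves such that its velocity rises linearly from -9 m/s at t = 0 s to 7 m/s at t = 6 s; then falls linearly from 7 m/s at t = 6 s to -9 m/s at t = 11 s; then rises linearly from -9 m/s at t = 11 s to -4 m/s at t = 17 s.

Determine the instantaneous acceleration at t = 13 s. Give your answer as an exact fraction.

5/6 m/s²

Acceleration is the slope of the v-t graph on 11–17 s: (-4 − -9)/(17 − 11) = 5/6 m/s².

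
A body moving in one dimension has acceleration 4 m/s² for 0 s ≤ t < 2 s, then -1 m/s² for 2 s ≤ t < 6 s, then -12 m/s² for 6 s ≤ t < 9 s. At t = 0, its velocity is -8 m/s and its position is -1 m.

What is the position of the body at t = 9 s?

On each constant-a segment, Δv = aΔt and Δx = v₀Δt + ½aΔt²; chain segment to segment.
0–2 s: v starts -8 m/s; Δx = -8·2 + ½·4·2² = -8 m; v ends 0 m/s.
2–6 s: v starts 0 m/s; Δx = 0·4 + ½·-1·4² = -8 m; v ends -4 m/s.
6–9 s: v starts -4 m/s; Δx = -4·3 + ½·-12·3² = -66 m; v ends -40 m/s.
x(9) = -1 + Σ Δx = -83 m.

-83 m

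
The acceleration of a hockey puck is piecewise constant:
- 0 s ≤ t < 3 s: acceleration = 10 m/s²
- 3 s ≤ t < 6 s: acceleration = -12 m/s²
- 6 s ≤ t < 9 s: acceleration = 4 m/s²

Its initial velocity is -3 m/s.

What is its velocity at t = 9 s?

Δv equals the area under the a-t graph; then v = v₀ + Δv.
0–3 s: 10 × 3 = 30 m/s
3–6 s: -12 × 3 = -36 m/s
6–9 s: 4 × 3 = 12 m/s
Δv = 6 m/s, so v(9) = -3 + (6) = 3 m/s.

3 m/s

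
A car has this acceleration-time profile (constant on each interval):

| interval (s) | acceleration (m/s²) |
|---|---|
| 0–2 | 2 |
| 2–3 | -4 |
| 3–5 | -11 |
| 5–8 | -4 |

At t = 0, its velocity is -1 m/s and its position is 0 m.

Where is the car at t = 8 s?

-108 m

On each constant-a segment, Δv = aΔt and Δx = v₀Δt + ½aΔt²; chain segment to segment.
0–2 s: v starts -1 m/s; Δx = -1·2 + ½·2·2² = 2 m; v ends 3 m/s.
2–3 s: v starts 3 m/s; Δx = 3·1 + ½·-4·1² = 1 m; v ends -1 m/s.
3–5 s: v starts -1 m/s; Δx = -1·2 + ½·-11·2² = -24 m; v ends -23 m/s.
5–8 s: v starts -23 m/s; Δx = -23·3 + ½·-4·3² = -87 m; v ends -35 m/s.
x(8) = 0 + Σ Δx = -108 m.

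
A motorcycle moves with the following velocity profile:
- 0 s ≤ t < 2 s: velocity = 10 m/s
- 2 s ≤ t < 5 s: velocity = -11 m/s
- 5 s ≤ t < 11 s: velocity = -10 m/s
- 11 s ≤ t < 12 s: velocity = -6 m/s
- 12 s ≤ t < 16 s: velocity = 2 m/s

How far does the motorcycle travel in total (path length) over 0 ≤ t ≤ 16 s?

127 m

Distance (not displacement) is the total path length: add the absolute areas under v-t.
0–2 s: |10| × 2 = 20 m
2–5 s: |-11| × 3 = 33 m
5–11 s: |-10| × 6 = 60 m
11–12 s: |-6| × 1 = 6 m
12–16 s: |2| × 4 = 8 m
Total distance = 127 m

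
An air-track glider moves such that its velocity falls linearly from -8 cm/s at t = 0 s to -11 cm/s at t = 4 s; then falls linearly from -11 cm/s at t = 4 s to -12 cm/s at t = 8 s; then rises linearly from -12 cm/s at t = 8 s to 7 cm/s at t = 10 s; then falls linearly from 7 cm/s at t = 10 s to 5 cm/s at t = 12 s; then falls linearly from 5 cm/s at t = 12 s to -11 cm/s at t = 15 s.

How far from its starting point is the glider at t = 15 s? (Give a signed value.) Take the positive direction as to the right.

Net displacement equals the area under the velocity-time graph (areas below the axis count negative).
0–4 s: ½(-8 + -11)(4) = -38 cm
4–8 s: ½(-11 + -12)(4) = -46 cm
8–10 s: ½(-12 + 7)(2) = -5 cm
10–12 s: ½(7 + 5)(2) = 12 cm
12–15 s: ½(5 + -11)(3) = -9 cm
Net displacement = -86 cm

-86 cm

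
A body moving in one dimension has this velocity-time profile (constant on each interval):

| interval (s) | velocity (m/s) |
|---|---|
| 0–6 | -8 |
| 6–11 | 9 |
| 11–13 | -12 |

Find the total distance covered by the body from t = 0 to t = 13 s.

117 m

Total distance travelled is ∫|v| dt — sum the magnitudes of each area piece.
0–6 s: |-8| × 6 = 48 m
6–11 s: |9| × 5 = 45 m
11–13 s: |-12| × 2 = 24 m
Total distance = 117 m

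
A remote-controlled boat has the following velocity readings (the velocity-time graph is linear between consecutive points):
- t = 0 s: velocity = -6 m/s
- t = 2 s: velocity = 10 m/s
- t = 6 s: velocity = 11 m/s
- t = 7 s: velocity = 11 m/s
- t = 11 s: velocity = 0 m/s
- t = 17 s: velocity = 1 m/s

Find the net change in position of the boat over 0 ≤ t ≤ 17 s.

Displacement is the signed area under the v-t curve.
0–2 s: ½(-6 + 10)(2) = 4 m
2–6 s: ½(10 + 11)(4) = 42 m
6–7 s: 11 × 1 = 11 m
7–11 s: ½(11 + 0)(4) = 22 m
11–17 s: ½(0 + 1)(6) = 3 m
Net displacement = 82 m

82 m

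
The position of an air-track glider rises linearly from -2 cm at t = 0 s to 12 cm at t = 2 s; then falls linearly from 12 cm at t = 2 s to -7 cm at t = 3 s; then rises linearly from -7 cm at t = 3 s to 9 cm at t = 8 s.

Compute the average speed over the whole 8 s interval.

6.125 cm/s

Average speed = (total path length)/(elapsed time); on a piecewise-linear x-t graph the path length is Σ|Δx|.
0–2 s: |Δx| = |12 − -2| = 14 cm
2–3 s: |Δx| = |-7 − 12| = 19 cm
3–8 s: |Δx| = |9 − -7| = 16 cm
Total path = 49 cm; average speed = 49/8 = 6.125 cm/s.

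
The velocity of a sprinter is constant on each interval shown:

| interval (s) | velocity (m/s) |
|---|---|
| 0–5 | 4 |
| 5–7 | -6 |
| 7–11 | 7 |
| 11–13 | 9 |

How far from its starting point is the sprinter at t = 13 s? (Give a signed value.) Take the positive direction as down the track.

54 m

Displacement is the signed area under the v-t curve.
0–5 s: 4 × 5 = 20 m
5–7 s: -6 × 2 = -12 m
7–11 s: 7 × 4 = 28 m
11–13 s: 9 × 2 = 18 m
Net displacement = 54 m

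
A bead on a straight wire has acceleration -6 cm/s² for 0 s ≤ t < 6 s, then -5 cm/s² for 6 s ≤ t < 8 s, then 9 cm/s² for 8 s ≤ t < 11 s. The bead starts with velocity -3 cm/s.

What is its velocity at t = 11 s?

-22 cm/s

Δv equals the area under the a-t graph; then v = v₀ + Δv.
0–6 s: -6 × 6 = -36 cm/s
6–8 s: -5 × 2 = -10 cm/s
8–11 s: 9 × 3 = 27 cm/s
Δv = -19 cm/s, so v(11) = -3 + (-19) = -22 cm/s.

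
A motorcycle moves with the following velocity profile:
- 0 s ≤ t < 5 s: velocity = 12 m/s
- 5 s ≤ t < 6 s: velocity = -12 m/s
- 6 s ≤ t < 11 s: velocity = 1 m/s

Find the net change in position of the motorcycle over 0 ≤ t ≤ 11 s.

53 m

Net displacement equals the area under the velocity-time graph (areas below the axis count negative).
0–5 s: 12 × 5 = 60 m
5–6 s: -12 × 1 = -12 m
6–11 s: 1 × 5 = 5 m
Net displacement = 53 m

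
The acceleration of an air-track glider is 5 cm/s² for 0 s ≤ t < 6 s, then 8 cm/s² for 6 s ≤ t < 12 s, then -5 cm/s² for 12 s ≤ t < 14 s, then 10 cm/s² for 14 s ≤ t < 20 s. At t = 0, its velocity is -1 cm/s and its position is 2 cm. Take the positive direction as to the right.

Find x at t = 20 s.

1130 cm

On each constant-a segment, Δv = aΔt and Δx = v₀Δt + ½aΔt²; chain segment to segment.
0–6 s: v starts -1 cm/s; Δx = -1·6 + ½·5·6² = 84 cm; v ends 29 cm/s.
6–12 s: v starts 29 cm/s; Δx = 29·6 + ½·8·6² = 318 cm; v ends 77 cm/s.
12–14 s: v starts 77 cm/s; Δx = 77·2 + ½·-5·2² = 144 cm; v ends 67 cm/s.
14–20 s: v starts 67 cm/s; Δx = 67·6 + ½·10·6² = 582 cm; v ends 127 cm/s.
x(20) = 2 + Σ Δx = 1130 cm.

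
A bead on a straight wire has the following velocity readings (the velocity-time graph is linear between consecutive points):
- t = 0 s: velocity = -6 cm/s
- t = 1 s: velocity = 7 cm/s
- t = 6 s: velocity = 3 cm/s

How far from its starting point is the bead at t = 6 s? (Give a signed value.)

25.5 cm

Net displacement equals the area under the velocity-time graph (areas below the axis count negative).
0–1 s: ½(-6 + 7)(1) = 0.5 cm
1–6 s: ½(7 + 3)(5) = 25 cm
Net displacement = 25.5 cm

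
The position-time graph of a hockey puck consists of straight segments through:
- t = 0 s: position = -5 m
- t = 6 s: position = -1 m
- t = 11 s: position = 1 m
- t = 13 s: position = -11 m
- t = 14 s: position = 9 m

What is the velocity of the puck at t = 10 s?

0.4 m/s

Velocity is the slope of the x-t graph on 6–11 s: (1 − -1)/(11 − 6) = 0.4 m/s.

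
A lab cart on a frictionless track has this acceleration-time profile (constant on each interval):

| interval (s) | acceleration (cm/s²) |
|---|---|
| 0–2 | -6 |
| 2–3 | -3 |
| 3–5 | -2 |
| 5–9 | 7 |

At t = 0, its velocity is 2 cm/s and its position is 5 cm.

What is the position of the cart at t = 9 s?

-56.5 cm

On each constant-a segment, Δv = aΔt and Δx = v₀Δt + ½aΔt²; chain segment to segment.
0–2 s: v starts 2 cm/s; Δx = 2·2 + ½·-6·2² = -8 cm; v ends -10 cm/s.
2–3 s: v starts -10 cm/s; Δx = -10·1 + ½·-3·1² = -11.5 cm; v ends -13 cm/s.
3–5 s: v starts -13 cm/s; Δx = -13·2 + ½·-2·2² = -30 cm; v ends -17 cm/s.
5–9 s: v starts -17 cm/s; Δx = -17·4 + ½·7·4² = -12 cm; v ends 11 cm/s.
x(9) = 5 + Σ Δx = -56.5 cm.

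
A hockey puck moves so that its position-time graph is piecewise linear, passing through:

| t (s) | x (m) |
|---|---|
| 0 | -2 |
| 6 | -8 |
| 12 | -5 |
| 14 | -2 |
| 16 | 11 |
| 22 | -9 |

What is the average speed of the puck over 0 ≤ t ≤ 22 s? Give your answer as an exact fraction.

45/22 m/s

Average speed = (total path length)/(elapsed time); on a piecewise-linear x-t graph the path length is Σ|Δx|.
0–6 s: |Δx| = |-8 − -2| = 6 m
6–12 s: |Δx| = |-5 − -8| = 3 m
12–14 s: |Δx| = |-2 − -5| = 3 m
14–16 s: |Δx| = |11 − -2| = 13 m
16–22 s: |Δx| = |-9 − 11| = 20 m
Total path = 45 m; average speed = 45/22 = 45/22 m/s.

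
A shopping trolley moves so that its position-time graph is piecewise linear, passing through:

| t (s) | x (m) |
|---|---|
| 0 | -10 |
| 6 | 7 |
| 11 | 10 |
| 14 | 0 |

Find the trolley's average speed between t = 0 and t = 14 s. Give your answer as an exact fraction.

15/7 m/s

Average speed = (total path length)/(elapsed time); on a piecewise-linear x-t graph the path length is Σ|Δx|.
0–6 s: |Δx| = |7 − -10| = 17 m
6–11 s: |Δx| = |10 − 7| = 3 m
11–14 s: |Δx| = |0 − 10| = 10 m
Total path = 30 m; average speed = 30/14 = 15/7 m/s.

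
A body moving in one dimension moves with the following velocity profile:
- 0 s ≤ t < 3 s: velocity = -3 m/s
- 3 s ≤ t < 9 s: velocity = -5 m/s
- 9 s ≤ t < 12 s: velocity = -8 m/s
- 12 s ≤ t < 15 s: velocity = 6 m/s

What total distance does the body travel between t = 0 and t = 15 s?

Distance (not displacement) is the total path length: add the absolute areas under v-t.
0–3 s: |-3| × 3 = 9 m
3–9 s: |-5| × 6 = 30 m
9–12 s: |-8| × 3 = 24 m
12–15 s: |6| × 3 = 18 m
Total distance = 81 m

81 m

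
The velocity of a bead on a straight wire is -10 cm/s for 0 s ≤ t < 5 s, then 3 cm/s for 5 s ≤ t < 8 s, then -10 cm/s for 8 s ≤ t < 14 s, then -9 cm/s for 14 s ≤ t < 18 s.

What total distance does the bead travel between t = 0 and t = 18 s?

155 cm

Distance (not displacement) is the total path length: add the absolute areas under v-t.
0–5 s: |-10| × 5 = 50 cm
5–8 s: |3| × 3 = 9 cm
8–14 s: |-10| × 6 = 60 cm
14–18 s: |-9| × 4 = 36 cm
Total distance = 155 cm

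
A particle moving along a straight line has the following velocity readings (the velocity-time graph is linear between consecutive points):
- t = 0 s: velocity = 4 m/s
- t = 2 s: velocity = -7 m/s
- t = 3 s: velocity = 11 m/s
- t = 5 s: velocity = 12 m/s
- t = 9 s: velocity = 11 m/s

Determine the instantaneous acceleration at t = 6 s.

Acceleration is the slope of the v-t graph on 5–9 s: (11 − 12)/(9 − 5) = -0.25 m/s².

-0.25 m/s²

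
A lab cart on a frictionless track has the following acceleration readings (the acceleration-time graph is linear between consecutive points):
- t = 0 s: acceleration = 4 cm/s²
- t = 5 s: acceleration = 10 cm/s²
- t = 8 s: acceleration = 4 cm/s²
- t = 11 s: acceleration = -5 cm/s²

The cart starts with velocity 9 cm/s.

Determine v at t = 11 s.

Δv equals the area under the a-t graph; then v = v₀ + Δv.
0–5 s: ½(4 + 10)(5) = 35 cm/s
5–8 s: ½(10 + 4)(3) = 21 cm/s
8–11 s: ½(4 + -5)(3) = -1.5 cm/s
Δv = 54.5 cm/s, so v(11) = 9 + (54.5) = 63.5 cm/s.

63.5 cm/s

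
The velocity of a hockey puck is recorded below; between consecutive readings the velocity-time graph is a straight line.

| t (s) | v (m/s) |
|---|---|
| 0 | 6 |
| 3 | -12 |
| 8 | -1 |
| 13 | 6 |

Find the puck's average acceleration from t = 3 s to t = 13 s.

Average acceleration = Δv/Δt = (6 − -12)/(13 − 3) = 1.8 m/s².

1.8 m/s²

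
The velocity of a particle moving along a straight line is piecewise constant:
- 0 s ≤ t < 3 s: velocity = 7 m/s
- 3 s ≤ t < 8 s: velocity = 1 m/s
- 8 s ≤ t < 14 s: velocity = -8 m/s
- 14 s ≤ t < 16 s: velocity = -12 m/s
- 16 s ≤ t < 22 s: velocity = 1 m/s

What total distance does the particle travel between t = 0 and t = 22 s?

104 m

Distance (not displacement) is the total path length: add the absolute areas under v-t.
0–3 s: |7| × 3 = 21 m
3–8 s: |1| × 5 = 5 m
8–14 s: |-8| × 6 = 48 m
14–16 s: |-12| × 2 = 24 m
16–22 s: |1| × 6 = 6 m
Total distance = 104 m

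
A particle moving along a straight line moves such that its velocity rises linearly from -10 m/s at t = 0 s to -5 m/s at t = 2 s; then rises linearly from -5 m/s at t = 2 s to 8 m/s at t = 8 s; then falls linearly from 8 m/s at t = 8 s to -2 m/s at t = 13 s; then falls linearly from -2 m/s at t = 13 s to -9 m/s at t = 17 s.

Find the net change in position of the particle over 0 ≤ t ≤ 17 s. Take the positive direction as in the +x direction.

Displacement is the signed area under the v-t curve.
0–2 s: ½(-10 + -5)(2) = -15 m
2–8 s: ½(-5 + 8)(6) = 9 m
8–13 s: ½(8 + -2)(5) = 15 m
13–17 s: ½(-2 + -9)(4) = -22 m
Net displacement = -13 m

-13 m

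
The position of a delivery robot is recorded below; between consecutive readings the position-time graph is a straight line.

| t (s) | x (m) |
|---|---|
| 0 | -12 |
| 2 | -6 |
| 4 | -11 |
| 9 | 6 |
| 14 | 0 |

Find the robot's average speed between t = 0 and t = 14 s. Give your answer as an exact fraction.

Average speed = (total path length)/(elapsed time); on a piecewise-linear x-t graph the path length is Σ|Δx|.
0–2 s: |Δx| = |-6 − -12| = 6 m
2–4 s: |Δx| = |-11 − -6| = 5 m
4–9 s: |Δx| = |6 − -11| = 17 m
9–14 s: |Δx| = |0 − 6| = 6 m
Total path = 34 m; average speed = 34/14 = 17/7 m/s.

17/7 m/s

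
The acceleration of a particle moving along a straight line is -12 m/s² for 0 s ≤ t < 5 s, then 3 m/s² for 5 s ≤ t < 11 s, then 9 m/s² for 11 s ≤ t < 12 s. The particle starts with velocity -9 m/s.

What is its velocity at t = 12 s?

Δv equals the area under the a-t graph; then v = v₀ + Δv.
0–5 s: -12 × 5 = -60 m/s
5–11 s: 3 × 6 = 18 m/s
11–12 s: 9 × 1 = 9 m/s
Δv = -33 m/s, so v(12) = -9 + (-33) = -42 m/s.

-42 m/s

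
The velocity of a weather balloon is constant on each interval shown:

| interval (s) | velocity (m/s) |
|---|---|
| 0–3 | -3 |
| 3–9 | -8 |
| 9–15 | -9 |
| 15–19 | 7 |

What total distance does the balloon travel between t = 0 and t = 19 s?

Total distance travelled is ∫|v| dt — sum the magnitudes of each area piece.
0–3 s: |-3| × 3 = 9 m
3–9 s: |-8| × 6 = 48 m
9–15 s: |-9| × 6 = 54 m
15–19 s: |7| × 4 = 28 m
Total distance = 139 m

139 m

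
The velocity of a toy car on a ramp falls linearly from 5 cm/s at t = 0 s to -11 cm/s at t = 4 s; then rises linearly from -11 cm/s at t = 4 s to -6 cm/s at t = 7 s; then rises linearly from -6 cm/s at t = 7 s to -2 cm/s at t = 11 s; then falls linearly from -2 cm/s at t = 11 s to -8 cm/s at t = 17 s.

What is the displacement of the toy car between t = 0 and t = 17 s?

-83.5 cm

Displacement is the signed area under the v-t curve.
0–4 s: ½(5 + -11)(4) = -12 cm
4–7 s: ½(-11 + -6)(3) = -25.5 cm
7–11 s: ½(-6 + -2)(4) = -16 cm
11–17 s: ½(-2 + -8)(6) = -30 cm
Net displacement = -83.5 cm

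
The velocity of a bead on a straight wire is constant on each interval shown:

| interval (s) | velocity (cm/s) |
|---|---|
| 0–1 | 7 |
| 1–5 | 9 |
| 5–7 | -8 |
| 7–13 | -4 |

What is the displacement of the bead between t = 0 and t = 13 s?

Displacement is the signed area under the v-t curve.
0–1 s: 7 × 1 = 7 cm
1–5 s: 9 × 4 = 36 cm
5–7 s: -8 × 2 = -16 cm
7–13 s: -4 × 6 = -24 cm
Net displacement = 3 cm

3 cm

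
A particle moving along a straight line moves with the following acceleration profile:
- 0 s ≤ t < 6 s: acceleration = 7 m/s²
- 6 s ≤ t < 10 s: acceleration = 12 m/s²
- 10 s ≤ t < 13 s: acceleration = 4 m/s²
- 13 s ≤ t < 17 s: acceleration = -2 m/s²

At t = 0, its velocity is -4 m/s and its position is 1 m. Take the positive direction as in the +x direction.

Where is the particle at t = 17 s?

On each constant-a segment, Δv = aΔt and Δx = v₀Δt + ½aΔt²; chain segment to segment.
0–6 s: v starts -4 m/s; Δx = -4·6 + ½·7·6² = 102 m; v ends 38 m/s.
6–10 s: v starts 38 m/s; Δx = 38·4 + ½·12·4² = 248 m; v ends 86 m/s.
10–13 s: v starts 86 m/s; Δx = 86·3 + ½·4·3² = 276 m; v ends 98 m/s.
13–17 s: v starts 98 m/s; Δx = 98·4 + ½·-2·4² = 376 m; v ends 90 m/s.
x(17) = 1 + Σ Δx = 1003 m.

1003 m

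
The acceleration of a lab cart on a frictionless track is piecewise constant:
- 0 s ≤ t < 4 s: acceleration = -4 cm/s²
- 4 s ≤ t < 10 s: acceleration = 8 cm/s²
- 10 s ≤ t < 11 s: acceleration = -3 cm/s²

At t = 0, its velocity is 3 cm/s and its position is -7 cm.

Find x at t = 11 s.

72.5 cm

On each constant-a segment, Δv = aΔt and Δx = v₀Δt + ½aΔt²; chain segment to segment.
0–4 s: v starts 3 cm/s; Δx = 3·4 + ½·-4·4² = -20 cm; v ends -13 cm/s.
4–10 s: v starts -13 cm/s; Δx = -13·6 + ½·8·6² = 66 cm; v ends 35 cm/s.
10–11 s: v starts 35 cm/s; Δx = 35·1 + ½·-3·1² = 33.5 cm; v ends 32 cm/s.
x(11) = -7 + Σ Δx = 72.5 cm.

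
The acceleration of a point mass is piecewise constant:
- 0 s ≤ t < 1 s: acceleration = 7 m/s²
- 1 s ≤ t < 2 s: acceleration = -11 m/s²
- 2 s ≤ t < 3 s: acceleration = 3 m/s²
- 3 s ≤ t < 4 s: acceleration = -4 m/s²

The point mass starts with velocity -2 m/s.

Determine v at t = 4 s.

-7 m/s

Δv equals the area under the a-t graph; then v = v₀ + Δv.
0–1 s: 7 × 1 = 7 m/s
1–2 s: -11 × 1 = -11 m/s
2–3 s: 3 × 1 = 3 m/s
3–4 s: -4 × 1 = -4 m/s
Δv = -5 m/s, so v(4) = -2 + (-5) = -7 m/s.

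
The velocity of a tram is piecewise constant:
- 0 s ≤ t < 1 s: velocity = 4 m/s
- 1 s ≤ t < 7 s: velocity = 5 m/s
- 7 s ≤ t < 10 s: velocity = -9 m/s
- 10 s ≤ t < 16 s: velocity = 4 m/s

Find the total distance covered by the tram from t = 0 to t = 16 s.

Distance (not displacement) is the total path length: add the absolute areas under v-t.
0–1 s: |4| × 1 = 4 m
1–7 s: |5| × 6 = 30 m
7–10 s: |-9| × 3 = 27 m
10–16 s: |4| × 6 = 24 m
Total distance = 85 m

85 m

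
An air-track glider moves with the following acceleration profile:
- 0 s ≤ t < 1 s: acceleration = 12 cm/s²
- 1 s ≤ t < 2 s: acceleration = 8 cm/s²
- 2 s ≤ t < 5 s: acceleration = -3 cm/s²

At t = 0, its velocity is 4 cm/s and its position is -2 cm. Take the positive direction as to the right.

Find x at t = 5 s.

86.5 cm

On each constant-a segment, Δv = aΔt and Δx = v₀Δt + ½aΔt²; chain segment to segment.
0–1 s: v starts 4 cm/s; Δx = 4·1 + ½·12·1² = 10 cm; v ends 16 cm/s.
1–2 s: v starts 16 cm/s; Δx = 16·1 + ½·8·1² = 20 cm; v ends 24 cm/s.
2–5 s: v starts 24 cm/s; Δx = 24·3 + ½·-3·3² = 58.5 cm; v ends 15 cm/s.
x(5) = -2 + Σ Δx = 86.5 cm.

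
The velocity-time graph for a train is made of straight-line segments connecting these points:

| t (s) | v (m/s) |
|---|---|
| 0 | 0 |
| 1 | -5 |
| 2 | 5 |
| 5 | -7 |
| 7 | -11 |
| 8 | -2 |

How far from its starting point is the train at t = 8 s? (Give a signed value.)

Net displacement equals the area under the velocity-time graph (areas below the axis count negative).
0–1 s: ½(0 + -5)(1) = -2.5 m
1–2 s: ½(-5 + 5)(1) = 0 m
2–5 s: ½(5 + -7)(3) = -3 m
5–7 s: ½(-7 + -11)(2) = -18 m
7–8 s: ½(-11 + -2)(1) = -6.5 m
Net displacement = -30 m

-30 m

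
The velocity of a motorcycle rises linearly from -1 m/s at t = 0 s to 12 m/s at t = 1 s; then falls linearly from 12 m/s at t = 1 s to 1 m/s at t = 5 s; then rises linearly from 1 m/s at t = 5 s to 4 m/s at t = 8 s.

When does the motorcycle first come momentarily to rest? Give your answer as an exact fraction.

v changes sign on 0–1 s (from -1 to 12); the graph is linear there, so v = 0 at t = 0 + (1)·(1 − 0)/(12 − -1) = 1/13 s.

t = 1/13 s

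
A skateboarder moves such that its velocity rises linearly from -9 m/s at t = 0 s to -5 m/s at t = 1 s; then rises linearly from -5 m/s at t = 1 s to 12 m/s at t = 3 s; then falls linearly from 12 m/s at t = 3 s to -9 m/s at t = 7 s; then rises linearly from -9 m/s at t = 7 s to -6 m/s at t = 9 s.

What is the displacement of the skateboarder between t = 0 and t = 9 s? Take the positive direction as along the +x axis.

Displacement is the signed area under the v-t curve.
0–1 s: ½(-9 + -5)(1) = -7 m
1–3 s: ½(-5 + 12)(2) = 7 m
3–7 s: ½(12 + -9)(4) = 6 m
7–9 s: ½(-9 + -6)(2) = -15 m
Net displacement = -9 m

-9 m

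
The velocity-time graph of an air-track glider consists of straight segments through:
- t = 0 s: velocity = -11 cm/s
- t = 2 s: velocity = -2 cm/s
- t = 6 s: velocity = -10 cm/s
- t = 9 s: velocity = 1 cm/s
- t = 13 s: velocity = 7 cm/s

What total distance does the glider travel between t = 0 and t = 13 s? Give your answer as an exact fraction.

1469/22 cm

Distance (not displacement) is the total path length: add the absolute areas under v-t.
0–2 s: |½(-11 + -2)(2)| = 13 cm
2–6 s: |½(-2 + -10)(4)| = 24 cm
6–9 s: v = 0 at t = 96/11 s; triangle areas 150/11 + 3/22 = 303/22 cm
9–13 s: |½(1 + 7)(4)| = 16 cm
Total distance = 1469/22 cm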